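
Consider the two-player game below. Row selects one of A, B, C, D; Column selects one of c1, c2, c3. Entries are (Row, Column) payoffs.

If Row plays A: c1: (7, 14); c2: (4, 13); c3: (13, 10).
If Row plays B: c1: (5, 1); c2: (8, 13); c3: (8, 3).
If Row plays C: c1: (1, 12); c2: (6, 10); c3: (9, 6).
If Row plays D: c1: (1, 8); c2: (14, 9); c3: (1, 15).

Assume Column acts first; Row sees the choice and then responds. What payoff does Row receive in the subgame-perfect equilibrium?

Backward induction with Column moving first.
- c1 → Row plays A (best of 7, 5, 1, 1); Column gets 14.
- c2 → Row plays D (best of 4, 8, 6, 14); Column gets 9.
- c3 → Row plays A (best of 13, 8, 9, 1); Column gets 10.
Among 14, 9, 10, the best is 14 at c1. Subgame-perfect outcome: (A, c1) with payoffs (7, 14).

7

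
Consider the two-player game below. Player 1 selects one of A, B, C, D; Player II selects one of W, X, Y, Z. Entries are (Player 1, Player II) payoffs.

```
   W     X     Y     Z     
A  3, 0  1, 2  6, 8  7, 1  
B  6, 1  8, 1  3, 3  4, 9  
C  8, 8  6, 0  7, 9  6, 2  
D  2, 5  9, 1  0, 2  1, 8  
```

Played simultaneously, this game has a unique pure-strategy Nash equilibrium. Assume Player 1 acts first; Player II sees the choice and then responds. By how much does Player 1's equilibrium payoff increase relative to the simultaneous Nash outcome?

0

Solve by backward induction (Player 1 leads).
- A: Player II compares 0, 2, 8, 1 and picks Y; Player 1 would get 6.
- B: Player II compares 1, 1, 3, 9 and picks Z; Player 1 would get 4.
- C: Player II compares 8, 0, 9, 2 and picks Y; Player 1 would get 7.
- D: Player II compares 5, 1, 2, 8 and picks Z; Player 1 would get 1.
Among 6, 4, 7, 1, the best is 7 at C. Subgame-perfect outcome: (C, Y) with payoffs (7, 9).
Under simultaneous play:
Player 1's best replies: W→C; X→D; Y→C; Z→A.
Player II's best replies: A→Y; B→Z; C→Y; D→Z.
Only (C, Y) has each player best-responding; Nash payoffs (7, 9).
Player 1's commitment gain: 7 − 7 = 0.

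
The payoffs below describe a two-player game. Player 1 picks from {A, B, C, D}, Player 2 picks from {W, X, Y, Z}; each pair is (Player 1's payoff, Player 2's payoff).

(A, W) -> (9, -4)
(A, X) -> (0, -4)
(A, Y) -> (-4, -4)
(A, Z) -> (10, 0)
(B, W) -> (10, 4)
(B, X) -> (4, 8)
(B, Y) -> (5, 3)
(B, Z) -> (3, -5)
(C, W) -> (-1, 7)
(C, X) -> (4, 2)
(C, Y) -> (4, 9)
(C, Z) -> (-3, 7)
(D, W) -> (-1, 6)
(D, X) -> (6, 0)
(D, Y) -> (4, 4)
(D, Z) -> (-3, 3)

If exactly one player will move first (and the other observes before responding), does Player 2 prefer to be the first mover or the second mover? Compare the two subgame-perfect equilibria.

first

If Player 1 leads: Player 2's best replies are A→Z, B→X, C→Y, D→W; Player 1's induced payoffs 10, 4, 4, -1; outcome (A, Z), payoffs (10, 0).
If Player 2 leads: Player 1's best replies are W→B, X→D, Y→B, Z→A; Player 2's induced payoffs 4, 0, 3, 0; outcome (B, W), payoffs (10, 4).
Player 2 gets 4 moving first and 0 moving second, so Player 2 prefers to move first.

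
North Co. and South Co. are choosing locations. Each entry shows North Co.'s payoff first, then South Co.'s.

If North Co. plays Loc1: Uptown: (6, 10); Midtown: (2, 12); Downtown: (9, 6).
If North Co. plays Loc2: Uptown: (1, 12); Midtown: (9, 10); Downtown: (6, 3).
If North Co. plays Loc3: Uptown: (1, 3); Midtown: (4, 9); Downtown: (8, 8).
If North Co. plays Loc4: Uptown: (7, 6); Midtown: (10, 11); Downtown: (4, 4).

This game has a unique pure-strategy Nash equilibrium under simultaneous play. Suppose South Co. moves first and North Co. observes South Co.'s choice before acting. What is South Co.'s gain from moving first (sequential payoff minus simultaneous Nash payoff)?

0

North Co. best-responds to each possible South Co. move:
- Uptown → North Co. plays Loc4 (best of 6, 1, 1, 7); South Co. gets 6.
- Midtown → North Co. plays Loc4 (best of 2, 9, 4, 10); South Co. gets 11.
- Downtown → North Co. plays Loc1 (best of 9, 6, 8, 4); South Co. gets 6.
South Co.'s induced payoffs are 6, 11, 6, so South Co. commits to Midtown. Subgame-perfect outcome: (Loc4, Midtown) with payoffs (10, 11).
Now find the simultaneous Nash equilibrium.
North Co.'s best replies: Uptown→Loc4; Midtown→Loc4; Downtown→Loc1.
South Co.'s best replies: Loc1→Midtown; Loc2→Uptown; Loc3→Midtown; Loc4→Midtown.
Only (Loc4, Midtown) has each player best-responding; Nash payoffs (10, 11).
South Co.'s commitment gain: 11 − 11 = 0.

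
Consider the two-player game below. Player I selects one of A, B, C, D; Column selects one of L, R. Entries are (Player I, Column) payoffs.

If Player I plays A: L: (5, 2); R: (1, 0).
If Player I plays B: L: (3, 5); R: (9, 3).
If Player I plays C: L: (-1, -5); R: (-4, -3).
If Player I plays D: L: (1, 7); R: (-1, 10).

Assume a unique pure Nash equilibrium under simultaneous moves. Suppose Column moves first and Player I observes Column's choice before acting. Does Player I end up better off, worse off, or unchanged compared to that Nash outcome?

better off

Solve by backward induction (Column leads).
- L: Player I compares 5, 3, -1, 1 and picks A; Column would get 2.
- R: Player I compares 1, 9, -4, -1 and picks B; Column would get 3.
Among 2, 3, the best is 3 at R. Subgame-perfect outcome: (B, R) with payoffs (9, 3).
Under simultaneous play:
Player I's best replies: L→A; R→B.
Column's best replies: A→L; B→L; C→R; D→R.
Only (A, L) has each player best-responding; Nash payoffs (5, 2).
Player I earns 9 sequentially versus 5 at the Nash outcome: better off.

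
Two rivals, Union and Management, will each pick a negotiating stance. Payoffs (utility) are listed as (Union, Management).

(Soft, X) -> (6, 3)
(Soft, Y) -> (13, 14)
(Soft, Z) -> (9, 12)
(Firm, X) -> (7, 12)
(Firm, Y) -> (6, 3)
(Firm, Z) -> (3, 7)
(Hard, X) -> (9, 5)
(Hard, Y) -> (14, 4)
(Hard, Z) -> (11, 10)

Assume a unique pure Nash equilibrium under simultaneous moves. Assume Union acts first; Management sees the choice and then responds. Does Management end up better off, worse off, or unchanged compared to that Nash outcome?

Management best-responds to each possible Union move:
- Soft: BR = Y, leader payoff 13.
- Firm: BR = X, leader payoff 7.
- Hard: BR = Z, leader payoff 11.
Among 13, 7, 11, the best is 13 at Soft. Subgame-perfect outcome: (Soft, Y) with payoffs (13, 14).
For the simultaneous game, intersect best replies.
Union's best replies: X→Hard; Y→Hard; Z→Hard.
Management's best replies: Soft→Y; Firm→X; Hard→Z.
Only (Hard, Z) has each player best-responding; Nash payoffs (11, 10).
Management earns 14 sequentially versus 10 at the Nash outcome: better off.

better off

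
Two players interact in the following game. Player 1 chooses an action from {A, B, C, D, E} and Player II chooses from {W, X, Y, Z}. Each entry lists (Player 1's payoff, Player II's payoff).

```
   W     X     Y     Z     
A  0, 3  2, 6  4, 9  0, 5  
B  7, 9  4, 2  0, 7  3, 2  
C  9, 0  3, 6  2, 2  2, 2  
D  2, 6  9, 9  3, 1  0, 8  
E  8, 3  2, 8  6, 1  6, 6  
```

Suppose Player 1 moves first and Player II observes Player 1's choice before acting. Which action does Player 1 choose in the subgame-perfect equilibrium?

Work backward from Player II's decision.
- A → Player II plays Y (best of 3, 6, 9, 5); Player 1 gets 4.
- B → Player II plays W (best of 9, 2, 7, 2); Player 1 gets 7.
- C → Player II plays X (best of 0, 6, 2, 2); Player 1 gets 3.
- D → Player II plays X (best of 6, 9, 1, 8); Player 1 gets 9.
- E → Player II plays X (best of 3, 8, 1, 6); Player 1 gets 2.
Player 1's induced payoffs are 4, 7, 3, 9, 2, so Player 1 commits to D. Subgame-perfect outcome: (D, X) with payoffs (9, 9).

D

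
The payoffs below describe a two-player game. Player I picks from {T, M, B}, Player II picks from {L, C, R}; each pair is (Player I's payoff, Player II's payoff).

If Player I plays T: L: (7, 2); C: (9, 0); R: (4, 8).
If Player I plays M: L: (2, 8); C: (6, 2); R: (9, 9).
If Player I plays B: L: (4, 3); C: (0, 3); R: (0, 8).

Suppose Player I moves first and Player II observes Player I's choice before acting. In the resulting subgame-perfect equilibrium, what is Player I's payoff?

Work backward from Player II's decision.
- T: Player II compares 2, 0, 8 and picks R; Player I would get 4.
- M: Player II compares 8, 2, 9 and picks R; Player I would get 9.
- B: Player II compares 3, 3, 8 and picks R; Player I would get 0.
Player I's induced payoffs are 4, 9, 0, so Player I commits to M. Subgame-perfect outcome: (M, R) with payoffs (9, 9).

9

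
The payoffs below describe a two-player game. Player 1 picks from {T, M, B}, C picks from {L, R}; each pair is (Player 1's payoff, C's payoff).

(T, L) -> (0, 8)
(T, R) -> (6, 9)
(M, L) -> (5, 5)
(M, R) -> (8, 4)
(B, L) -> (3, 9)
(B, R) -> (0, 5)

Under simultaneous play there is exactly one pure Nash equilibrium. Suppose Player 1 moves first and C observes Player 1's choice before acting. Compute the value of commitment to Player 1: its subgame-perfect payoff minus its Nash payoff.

Solve by backward induction (Player 1 leads).
- T: BR = R, leader payoff 6.
- M: BR = L, leader payoff 5.
- B: BR = L, leader payoff 3.
Player 1's induced payoffs are 6, 5, 3, so Player 1 commits to T. Subgame-perfect outcome: (T, R) with payoffs (6, 9).
Now find the simultaneous Nash equilibrium.
Player 1's best replies: L→M; R→M.
C's best replies: T→R; M→L; B→L.
Only (M, L) has each player best-responding; Nash payoffs (5, 5).
Player 1's commitment gain: 6 − 5 = 1.

1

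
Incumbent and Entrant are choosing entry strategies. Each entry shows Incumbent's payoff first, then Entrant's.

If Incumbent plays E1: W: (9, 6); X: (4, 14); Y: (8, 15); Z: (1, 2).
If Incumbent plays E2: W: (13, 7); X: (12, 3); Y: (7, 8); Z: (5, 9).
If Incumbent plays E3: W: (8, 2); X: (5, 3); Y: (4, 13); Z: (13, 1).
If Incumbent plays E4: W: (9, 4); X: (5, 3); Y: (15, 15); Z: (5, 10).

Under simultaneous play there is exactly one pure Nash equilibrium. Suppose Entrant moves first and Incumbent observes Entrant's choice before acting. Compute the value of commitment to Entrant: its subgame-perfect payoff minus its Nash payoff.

0

Backward induction with Entrant moving first.
- W: Incumbent compares 9, 13, 8, 9 and picks E2; Entrant would get 7.
- X: Incumbent compares 4, 12, 5, 5 and picks E2; Entrant would get 3.
- Y: Incumbent compares 8, 7, 4, 15 and picks E4; Entrant would get 15.
- Z: Incumbent compares 1, 5, 13, 5 and picks E3; Entrant would get 1.
Maximizing over 7, 3, 15, 1, Entrant chooses Y. Subgame-perfect outcome: (E4, Y) with payoffs (15, 15).
Under simultaneous play:
Incumbent's best replies: W→E2; X→E2; Y→E4; Z→E3.
Entrant's best replies: E1→Y; E2→Z; E3→Y; E4→Y.
Only (E4, Y) has each player best-responding; Nash payoffs (15, 15).
Entrant's commitment gain: 15 − 15 = 0.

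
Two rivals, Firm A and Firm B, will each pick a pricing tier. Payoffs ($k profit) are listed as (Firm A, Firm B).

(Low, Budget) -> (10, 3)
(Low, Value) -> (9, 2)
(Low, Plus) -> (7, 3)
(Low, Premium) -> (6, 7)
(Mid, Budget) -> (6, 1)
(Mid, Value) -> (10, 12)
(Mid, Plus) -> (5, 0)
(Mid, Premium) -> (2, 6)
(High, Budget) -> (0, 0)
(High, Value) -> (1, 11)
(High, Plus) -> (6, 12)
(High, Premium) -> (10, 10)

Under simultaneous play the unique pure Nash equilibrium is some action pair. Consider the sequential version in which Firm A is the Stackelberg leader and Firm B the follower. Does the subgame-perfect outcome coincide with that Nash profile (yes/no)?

yes

Firm B best-responds to each possible Firm A move:
- Low: BR = Premium, leader payoff 6.
- Mid: BR = Value, leader payoff 10.
- High: BR = Plus, leader payoff 6.
Firm A's induced payoffs are 6, 10, 6, so Firm A commits to Mid. Subgame-perfect outcome: (Mid, Value) with payoffs (10, 12).
Now find the simultaneous Nash equilibrium.
Firm A's best replies: Budget→Low; Value→Mid; Plus→Low; Premium→High.
Firm B's best replies: Low→Premium; Mid→Value; High→Plus.
The unique mutual best reply is (Mid, Value), giving (10, 12).
Sequential outcome (Mid, Value) coincides with the Nash profile (Mid, Value).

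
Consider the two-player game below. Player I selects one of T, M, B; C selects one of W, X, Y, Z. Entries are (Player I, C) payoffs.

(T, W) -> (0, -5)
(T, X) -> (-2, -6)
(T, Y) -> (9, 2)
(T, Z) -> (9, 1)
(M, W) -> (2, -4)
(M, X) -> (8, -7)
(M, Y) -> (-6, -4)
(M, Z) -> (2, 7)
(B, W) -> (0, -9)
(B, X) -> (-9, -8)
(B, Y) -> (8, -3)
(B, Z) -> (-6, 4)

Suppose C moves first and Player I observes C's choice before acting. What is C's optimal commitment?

Y

Player I best-responds to each possible C move:
- W → Player I plays M (best of 0, 2, 0); C gets -4.
- X → Player I plays M (best of -2, 8, -9); C gets -7.
- Y → Player I plays T (best of 9, -6, 8); C gets 2.
- Z → Player I plays T (best of 9, 2, -6); C gets 1.
Among -4, -7, 2, 1, the best is 2 at Y. Subgame-perfect outcome: (T, Y) with payoffs (9, 2).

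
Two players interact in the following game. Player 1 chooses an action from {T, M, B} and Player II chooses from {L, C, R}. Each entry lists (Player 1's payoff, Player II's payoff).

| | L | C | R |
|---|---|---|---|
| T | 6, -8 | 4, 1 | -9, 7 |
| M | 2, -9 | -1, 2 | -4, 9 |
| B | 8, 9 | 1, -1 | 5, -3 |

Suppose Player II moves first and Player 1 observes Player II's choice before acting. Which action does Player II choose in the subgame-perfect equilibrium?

Work backward from Player 1's decision.
- L → Player 1 plays B (best of 6, 2, 8); Player II gets 9.
- C → Player 1 plays T (best of 4, -1, 1); Player II gets 1.
- R → Player 1 plays B (best of -9, -4, 5); Player II gets -3.
Player II's induced payoffs are 9, 1, -3, so Player II commits to L. Subgame-perfect outcome: (B, L) with payoffs (8, 9).

L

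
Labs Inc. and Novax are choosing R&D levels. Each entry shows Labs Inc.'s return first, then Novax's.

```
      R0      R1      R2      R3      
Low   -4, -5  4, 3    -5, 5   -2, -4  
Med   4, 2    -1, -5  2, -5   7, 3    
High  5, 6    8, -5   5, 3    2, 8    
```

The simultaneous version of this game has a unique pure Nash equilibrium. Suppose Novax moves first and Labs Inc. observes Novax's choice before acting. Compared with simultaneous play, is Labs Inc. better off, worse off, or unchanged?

Work backward from Labs Inc.'s decision.
- R0: BR = High, leader payoff 6.
- R1: BR = High, leader payoff -5.
- R2: BR = High, leader payoff 3.
- R3: BR = Med, leader payoff 3.
Maximizing over 6, -5, 3, 3, Novax chooses R0. Subgame-perfect outcome: (High, R0) with payoffs (5, 6).
For the simultaneous game, intersect best replies.
Labs Inc.'s best replies: R0→High; R1→High; R2→High; R3→Med.
Novax's best replies: Low→R2; Med→R3; High→R3.
The unique mutual best reply is (Med, R3), giving (7, 3).
Labs Inc. earns 5 sequentially versus 7 at the Nash outcome: worse off.

worse off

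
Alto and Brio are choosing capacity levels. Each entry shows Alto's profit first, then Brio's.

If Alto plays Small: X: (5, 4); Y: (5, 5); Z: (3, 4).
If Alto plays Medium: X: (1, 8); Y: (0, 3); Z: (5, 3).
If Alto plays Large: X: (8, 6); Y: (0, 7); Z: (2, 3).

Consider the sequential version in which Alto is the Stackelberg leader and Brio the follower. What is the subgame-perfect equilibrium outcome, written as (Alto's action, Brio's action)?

(Small, Y)

Work backward from Brio's decision.
- Small: Brio compares 4, 5, 4 and picks Y; Alto would get 5.
- Medium: Brio compares 8, 3, 3 and picks X; Alto would get 1.
- Large: Brio compares 6, 7, 3 and picks Y; Alto would get 0.
Maximizing over 5, 1, 0, Alto chooses Small. Subgame-perfect outcome: (Small, Y) with payoffs (5, 5).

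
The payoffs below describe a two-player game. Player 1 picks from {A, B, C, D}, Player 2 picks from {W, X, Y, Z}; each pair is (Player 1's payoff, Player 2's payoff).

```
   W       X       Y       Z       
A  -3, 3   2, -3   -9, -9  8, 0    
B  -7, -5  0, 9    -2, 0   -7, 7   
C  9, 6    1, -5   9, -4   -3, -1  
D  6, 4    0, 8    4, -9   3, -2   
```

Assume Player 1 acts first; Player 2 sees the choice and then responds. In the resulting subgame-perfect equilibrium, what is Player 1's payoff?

9

Work backward from Player 2's decision.
- A: BR = W, leader payoff -3.
- B: BR = X, leader payoff 0.
- C: BR = W, leader payoff 9.
- D: BR = X, leader payoff 0.
Among -3, 0, 9, 0, the best is 9 at C. Subgame-perfect outcome: (C, W) with payoffs (9, 6).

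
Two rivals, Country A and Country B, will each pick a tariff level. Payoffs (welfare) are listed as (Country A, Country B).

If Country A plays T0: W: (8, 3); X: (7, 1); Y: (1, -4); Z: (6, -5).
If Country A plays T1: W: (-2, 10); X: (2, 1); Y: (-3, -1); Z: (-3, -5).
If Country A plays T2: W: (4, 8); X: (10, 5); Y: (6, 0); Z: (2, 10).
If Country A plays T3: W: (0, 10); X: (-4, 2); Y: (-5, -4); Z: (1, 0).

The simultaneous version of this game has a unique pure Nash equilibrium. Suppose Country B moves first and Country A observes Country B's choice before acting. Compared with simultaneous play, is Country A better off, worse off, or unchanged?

better off

Solve by backward induction (Country B leads).
- W: Country A compares 8, -2, 4, 0 and picks T0; Country B would get 3.
- X: Country A compares 7, 2, 10, -4 and picks T2; Country B would get 5.
- Y: Country A compares 1, -3, 6, -5 and picks T2; Country B would get 0.
- Z: Country A compares 6, -3, 2, 1 and picks T0; Country B would get -5.
Country B's induced payoffs are 3, 5, 0, -5, so Country B commits to X. Subgame-perfect outcome: (T2, X) with payoffs (10, 5).
Under simultaneous play:
Country A's best replies: W→T0; X→T2; Y→T2; Z→T0.
Country B's best replies: T0→W; T1→W; T2→Z; T3→W.
The unique mutual best reply is (T0, W), giving (8, 3).
Country A earns 10 sequentially versus 8 at the Nash outcome: better off.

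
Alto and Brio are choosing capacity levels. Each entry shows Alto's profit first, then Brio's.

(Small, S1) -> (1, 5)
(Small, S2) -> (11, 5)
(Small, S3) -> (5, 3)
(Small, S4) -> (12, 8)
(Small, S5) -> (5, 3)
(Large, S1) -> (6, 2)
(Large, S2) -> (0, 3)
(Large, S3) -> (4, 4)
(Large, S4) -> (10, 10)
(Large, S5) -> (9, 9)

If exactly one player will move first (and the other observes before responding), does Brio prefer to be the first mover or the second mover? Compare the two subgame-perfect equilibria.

first

If Alto leads: Brio's best replies are Small→S4, Large→S4; Alto's induced payoffs 12, 10; outcome (Small, S4), payoffs (12, 8).
If Brio leads: Alto's best replies are S1→Large, S2→Small, S3→Small, S4→Small, S5→Large; Brio's induced payoffs 2, 5, 3, 8, 9; outcome (Large, S5), payoffs (9, 9).
Brio gets 9 moving first and 8 moving second, so Brio prefers to move first.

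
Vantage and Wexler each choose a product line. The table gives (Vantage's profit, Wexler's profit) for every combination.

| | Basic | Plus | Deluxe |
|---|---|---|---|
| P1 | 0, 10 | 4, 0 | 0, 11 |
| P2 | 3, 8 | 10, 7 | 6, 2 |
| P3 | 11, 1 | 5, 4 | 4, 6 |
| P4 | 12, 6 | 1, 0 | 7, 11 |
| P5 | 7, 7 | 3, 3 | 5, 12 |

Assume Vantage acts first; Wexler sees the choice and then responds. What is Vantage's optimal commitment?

Solve by backward induction (Vantage leads).
- P1: BR = Deluxe, leader payoff 0.
- P2: BR = Basic, leader payoff 3.
- P3: BR = Deluxe, leader payoff 4.
- P4: BR = Deluxe, leader payoff 7.
- P5: BR = Deluxe, leader payoff 5.
Among 0, 3, 4, 7, 5, the best is 7 at P4. Subgame-perfect outcome: (P4, Deluxe) with payoffs (7, 11).

P4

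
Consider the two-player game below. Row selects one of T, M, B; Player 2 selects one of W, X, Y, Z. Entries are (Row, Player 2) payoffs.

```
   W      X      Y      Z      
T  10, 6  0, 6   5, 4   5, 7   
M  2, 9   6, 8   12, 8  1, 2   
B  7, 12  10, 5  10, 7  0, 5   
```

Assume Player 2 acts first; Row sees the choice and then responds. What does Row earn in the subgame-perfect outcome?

12

Work backward from Row's decision.
- W → Row plays T (best of 10, 2, 7); Player 2 gets 6.
- X → Row plays B (best of 0, 6, 10); Player 2 gets 5.
- Y → Row plays M (best of 5, 12, 10); Player 2 gets 8.
- Z → Row plays T (best of 5, 1, 0); Player 2 gets 7.
Among 6, 5, 8, 7, the best is 8 at Y. Subgame-perfect outcome: (M, Y) with payoffs (12, 8).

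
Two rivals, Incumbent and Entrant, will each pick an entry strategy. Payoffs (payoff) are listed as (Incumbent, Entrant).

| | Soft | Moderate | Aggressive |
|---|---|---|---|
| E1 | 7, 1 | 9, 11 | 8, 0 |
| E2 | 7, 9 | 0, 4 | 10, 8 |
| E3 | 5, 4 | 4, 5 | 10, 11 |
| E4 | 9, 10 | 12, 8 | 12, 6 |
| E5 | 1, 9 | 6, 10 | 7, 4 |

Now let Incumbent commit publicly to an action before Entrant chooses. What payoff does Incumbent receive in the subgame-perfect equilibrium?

Work backward from Entrant's decision.
- E1: BR = Moderate, leader payoff 9.
- E2: BR = Soft, leader payoff 7.
- E3: BR = Aggressive, leader payoff 10.
- E4: BR = Soft, leader payoff 9.
- E5: BR = Moderate, leader payoff 6.
Maximizing over 9, 7, 10, 9, 6, Incumbent chooses E3. Subgame-perfect outcome: (E3, Aggressive) with payoffs (10, 11).

10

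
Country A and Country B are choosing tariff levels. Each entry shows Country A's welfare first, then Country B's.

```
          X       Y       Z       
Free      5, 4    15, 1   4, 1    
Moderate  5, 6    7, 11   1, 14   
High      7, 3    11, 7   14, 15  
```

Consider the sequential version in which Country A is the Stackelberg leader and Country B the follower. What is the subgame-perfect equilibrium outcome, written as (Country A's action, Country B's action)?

Backward induction with Country A moving first.
- Free: Country B compares 4, 1, 1 and picks X; Country A would get 5.
- Moderate: Country B compares 6, 11, 14 and picks Z; Country A would get 1.
- High: Country B compares 3, 7, 15 and picks Z; Country A would get 14.
Among 5, 1, 14, the best is 14 at High. Subgame-perfect outcome: (High, Z) with payoffs (14, 15).

(High, Z)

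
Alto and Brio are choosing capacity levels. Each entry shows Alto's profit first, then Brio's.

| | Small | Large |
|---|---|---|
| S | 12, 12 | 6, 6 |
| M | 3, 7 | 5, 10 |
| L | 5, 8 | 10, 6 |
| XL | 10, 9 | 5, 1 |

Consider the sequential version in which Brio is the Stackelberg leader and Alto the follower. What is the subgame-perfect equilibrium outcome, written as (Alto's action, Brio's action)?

(S, Small)

Backward induction with Brio moving first.
- Small: BR = S, leader payoff 12.
- Large: BR = L, leader payoff 6.
Among 12, 6, the best is 12 at Small. Subgame-perfect outcome: (S, Small) with payoffs (12, 12).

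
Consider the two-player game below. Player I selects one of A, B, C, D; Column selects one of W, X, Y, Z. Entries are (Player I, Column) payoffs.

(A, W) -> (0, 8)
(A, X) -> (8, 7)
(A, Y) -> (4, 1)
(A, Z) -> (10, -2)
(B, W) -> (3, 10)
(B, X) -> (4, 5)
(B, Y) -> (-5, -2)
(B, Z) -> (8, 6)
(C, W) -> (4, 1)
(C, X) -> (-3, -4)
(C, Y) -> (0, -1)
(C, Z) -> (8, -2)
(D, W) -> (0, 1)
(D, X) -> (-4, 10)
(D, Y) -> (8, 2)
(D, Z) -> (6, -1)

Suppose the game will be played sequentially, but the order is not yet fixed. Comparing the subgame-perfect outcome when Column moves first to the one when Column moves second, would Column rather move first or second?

If Player I leads: Column's best replies are A→W, B→W, C→W, D→X; Player I's induced payoffs 0, 3, 4, -4; outcome (C, W), payoffs (4, 1).
If Column leads: Player I's best replies are W→C, X→A, Y→D, Z→A; Column's induced payoffs 1, 7, 2, -2; outcome (A, X), payoffs (8, 7).
Column gets 7 moving first and 1 moving second, so Column prefers to move first.

first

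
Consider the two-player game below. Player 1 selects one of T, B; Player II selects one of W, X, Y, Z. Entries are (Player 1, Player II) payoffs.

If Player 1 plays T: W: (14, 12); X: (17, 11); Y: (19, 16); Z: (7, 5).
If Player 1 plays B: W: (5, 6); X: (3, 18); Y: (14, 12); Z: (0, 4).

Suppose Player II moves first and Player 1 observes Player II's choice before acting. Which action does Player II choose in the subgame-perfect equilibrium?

Y

Work backward from Player 1's decision.
- W → Player 1 plays T (best of 14, 5); Player II gets 12.
- X → Player 1 plays T (best of 17, 3); Player II gets 11.
- Y → Player 1 plays T (best of 19, 14); Player II gets 16.
- Z → Player 1 plays T (best of 7, 0); Player II gets 5.
Maximizing over 12, 11, 16, 5, Player II chooses Y. Subgame-perfect outcome: (T, Y) with payoffs (19, 16).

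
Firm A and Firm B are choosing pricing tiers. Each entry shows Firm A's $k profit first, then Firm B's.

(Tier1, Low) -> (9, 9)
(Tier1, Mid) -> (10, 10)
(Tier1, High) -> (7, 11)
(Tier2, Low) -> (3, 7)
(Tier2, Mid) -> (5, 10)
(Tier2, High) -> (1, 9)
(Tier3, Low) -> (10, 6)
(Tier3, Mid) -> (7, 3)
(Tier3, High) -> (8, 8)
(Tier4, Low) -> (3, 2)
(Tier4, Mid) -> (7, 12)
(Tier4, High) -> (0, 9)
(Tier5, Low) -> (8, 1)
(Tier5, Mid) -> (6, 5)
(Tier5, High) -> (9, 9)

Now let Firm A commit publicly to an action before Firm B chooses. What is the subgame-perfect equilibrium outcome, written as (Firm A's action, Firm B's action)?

Firm B best-responds to each possible Firm A move:
- Tier1: BR = High, leader payoff 7.
- Tier2: BR = Mid, leader payoff 5.
- Tier3: BR = High, leader payoff 8.
- Tier4: BR = Mid, leader payoff 7.
- Tier5: BR = High, leader payoff 9.
Firm A's induced payoffs are 7, 5, 8, 7, 9, so Firm A commits to Tier5. Subgame-perfect outcome: (Tier5, High) with payoffs (9, 9).

(Tier5, High)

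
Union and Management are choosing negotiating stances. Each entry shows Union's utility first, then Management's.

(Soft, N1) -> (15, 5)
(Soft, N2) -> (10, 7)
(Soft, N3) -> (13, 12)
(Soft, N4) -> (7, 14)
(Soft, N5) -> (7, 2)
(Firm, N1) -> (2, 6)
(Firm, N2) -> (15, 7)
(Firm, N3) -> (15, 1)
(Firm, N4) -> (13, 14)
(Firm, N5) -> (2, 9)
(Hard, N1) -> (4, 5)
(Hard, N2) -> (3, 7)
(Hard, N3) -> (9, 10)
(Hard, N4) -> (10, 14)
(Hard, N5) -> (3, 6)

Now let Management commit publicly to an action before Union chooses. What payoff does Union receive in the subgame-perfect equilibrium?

13

Backward induction with Management moving first.
- N1 → Union plays Soft (best of 15, 2, 4); Management gets 5.
- N2 → Union plays Firm (best of 10, 15, 3); Management gets 7.
- N3 → Union plays Firm (best of 13, 15, 9); Management gets 1.
- N4 → Union plays Firm (best of 7, 13, 10); Management gets 14.
- N5 → Union plays Soft (best of 7, 2, 3); Management gets 2.
Among 5, 7, 1, 14, 2, the best is 14 at N4. Subgame-perfect outcome: (Firm, N4) with payoffs (13, 14).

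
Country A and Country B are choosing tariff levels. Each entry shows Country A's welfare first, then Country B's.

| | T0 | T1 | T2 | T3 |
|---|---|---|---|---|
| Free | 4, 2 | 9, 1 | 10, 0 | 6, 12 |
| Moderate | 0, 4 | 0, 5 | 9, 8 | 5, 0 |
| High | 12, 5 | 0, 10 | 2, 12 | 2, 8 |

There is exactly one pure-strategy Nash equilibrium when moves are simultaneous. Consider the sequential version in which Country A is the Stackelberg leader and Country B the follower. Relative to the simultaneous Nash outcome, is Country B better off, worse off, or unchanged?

worse off

Backward induction with Country A moving first.
- Free: BR = T3, leader payoff 6.
- Moderate: BR = T2, leader payoff 9.
- High: BR = T2, leader payoff 2.
Maximizing over 6, 9, 2, Country A chooses Moderate. Subgame-perfect outcome: (Moderate, T2) with payoffs (9, 8).
Under simultaneous play:
Country A's best replies: T0→High; T1→Free; T2→Free; T3→Free.
Country B's best replies: Free→T3; Moderate→T2; High→T2.
The unique mutual best reply is (Free, T3), giving (6, 12).
Country B earns 8 sequentially versus 12 at the Nash outcome: worse off.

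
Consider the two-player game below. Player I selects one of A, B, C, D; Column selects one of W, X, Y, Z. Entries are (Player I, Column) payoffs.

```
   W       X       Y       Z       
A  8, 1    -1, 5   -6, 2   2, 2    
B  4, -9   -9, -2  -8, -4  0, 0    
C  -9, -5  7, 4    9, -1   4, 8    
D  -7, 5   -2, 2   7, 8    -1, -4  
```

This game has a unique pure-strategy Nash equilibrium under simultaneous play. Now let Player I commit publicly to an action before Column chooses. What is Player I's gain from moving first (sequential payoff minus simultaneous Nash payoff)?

Solve by backward induction (Player I leads).
- A: Column compares 1, 5, 2, 2 and picks X; Player I would get -1.
- B: Column compares -9, -2, -4, 0 and picks Z; Player I would get 0.
- C: Column compares -5, 4, -1, 8 and picks Z; Player I would get 4.
- D: Column compares 5, 2, 8, -4 and picks Y; Player I would get 7.
Maximizing over -1, 0, 4, 7, Player I chooses D. Subgame-perfect outcome: (D, Y) with payoffs (7, 8).
Now find the simultaneous Nash equilibrium.
Player I's best replies: W→A; X→C; Y→C; Z→C.
Column's best replies: A→X; B→Z; C→Z; D→Y.
The unique mutual best reply is (C, Z), giving (4, 8).
Player I's commitment gain: 7 − 4 = 3.

3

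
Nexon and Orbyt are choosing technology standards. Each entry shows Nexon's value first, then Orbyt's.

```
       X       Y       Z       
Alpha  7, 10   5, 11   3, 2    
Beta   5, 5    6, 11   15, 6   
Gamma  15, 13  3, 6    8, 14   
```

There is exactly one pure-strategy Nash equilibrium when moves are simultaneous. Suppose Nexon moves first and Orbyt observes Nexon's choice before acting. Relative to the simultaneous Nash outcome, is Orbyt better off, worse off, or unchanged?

better off

Orbyt best-responds to each possible Nexon move:
- Alpha: BR = Y, leader payoff 5.
- Beta: BR = Y, leader payoff 6.
- Gamma: BR = Z, leader payoff 8.
Among 5, 6, 8, the best is 8 at Gamma. Subgame-perfect outcome: (Gamma, Z) with payoffs (8, 14).
For the simultaneous game, intersect best replies.
Nexon's best replies: X→Gamma; Y→Beta; Z→Beta.
Orbyt's best replies: Alpha→Y; Beta→Y; Gamma→Z.
The unique mutual best reply is (Beta, Y), giving (6, 11).
Orbyt earns 14 sequentially versus 11 at the Nash outcome: better off.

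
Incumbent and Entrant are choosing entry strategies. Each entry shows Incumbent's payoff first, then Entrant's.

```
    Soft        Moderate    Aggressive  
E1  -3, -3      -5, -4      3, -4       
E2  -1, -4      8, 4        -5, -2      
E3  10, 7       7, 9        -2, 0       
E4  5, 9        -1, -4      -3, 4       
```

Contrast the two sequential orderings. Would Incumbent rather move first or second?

second

If Incumbent leads: Entrant's best replies are E1→Soft, E2→Moderate, E3→Moderate, E4→Soft; Incumbent's induced payoffs -3, 8, 7, 5; outcome (E2, Moderate), payoffs (8, 4).
If Entrant leads: Incumbent's best replies are Soft→E3, Moderate→E2, Aggressive→E1; Entrant's induced payoffs 7, 4, -4; outcome (E3, Soft), payoffs (10, 7).
Incumbent gets 8 moving first and 10 moving second, so Incumbent prefers to move second.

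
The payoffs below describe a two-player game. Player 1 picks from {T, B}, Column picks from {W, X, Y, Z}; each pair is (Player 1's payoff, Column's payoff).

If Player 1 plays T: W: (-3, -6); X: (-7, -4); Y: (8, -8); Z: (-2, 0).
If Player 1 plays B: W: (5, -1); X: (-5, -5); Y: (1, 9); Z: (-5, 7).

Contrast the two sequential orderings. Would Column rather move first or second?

If Player 1 leads: Column's best replies are T→Z, B→Y; Player 1's induced payoffs -2, 1; outcome (B, Y), payoffs (1, 9).
If Column leads: Player 1's best replies are W→B, X→B, Y→T, Z→T; Column's induced payoffs -1, -5, -8, 0; outcome (T, Z), payoffs (-2, 0).
Column gets 0 moving first and 9 moving second, so Column prefers to move second.

second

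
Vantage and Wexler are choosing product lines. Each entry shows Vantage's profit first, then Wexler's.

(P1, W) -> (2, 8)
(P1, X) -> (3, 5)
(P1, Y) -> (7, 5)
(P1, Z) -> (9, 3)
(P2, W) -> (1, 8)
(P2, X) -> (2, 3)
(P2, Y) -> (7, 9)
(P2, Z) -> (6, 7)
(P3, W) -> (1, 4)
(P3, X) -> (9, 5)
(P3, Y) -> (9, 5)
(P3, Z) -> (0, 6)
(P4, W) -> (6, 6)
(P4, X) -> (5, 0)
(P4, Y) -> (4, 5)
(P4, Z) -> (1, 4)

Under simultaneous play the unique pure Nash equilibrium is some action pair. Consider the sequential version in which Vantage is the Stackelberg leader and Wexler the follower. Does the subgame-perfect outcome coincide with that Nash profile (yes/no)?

no

Work backward from Wexler's decision.
- P1: BR = W, leader payoff 2.
- P2: BR = Y, leader payoff 7.
- P3: BR = Z, leader payoff 0.
- P4: BR = W, leader payoff 6.
Among 2, 7, 0, 6, the best is 7 at P2. Subgame-perfect outcome: (P2, Y) with payoffs (7, 9).
For the simultaneous game, intersect best replies.
Vantage's best replies: W→P4; X→P3; Y→P3; Z→P1.
Wexler's best replies: P1→W; P2→Y; P3→Z; P4→W.
Only (P4, W) has each player best-responding; Nash payoffs (6, 6).
Sequential outcome (P2, Y) differs from the Nash profile (P4, W).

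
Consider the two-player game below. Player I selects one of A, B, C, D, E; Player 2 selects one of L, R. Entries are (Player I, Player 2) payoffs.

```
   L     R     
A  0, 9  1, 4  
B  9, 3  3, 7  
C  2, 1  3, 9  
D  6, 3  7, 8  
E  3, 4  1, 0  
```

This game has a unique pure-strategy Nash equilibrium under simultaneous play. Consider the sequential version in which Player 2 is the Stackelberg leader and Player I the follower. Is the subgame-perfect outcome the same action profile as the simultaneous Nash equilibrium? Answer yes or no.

yes

Backward induction with Player 2 moving first.
- L: BR = B, leader payoff 3.
- R: BR = D, leader payoff 8.
Among 3, 8, the best is 8 at R. Subgame-perfect outcome: (D, R) with payoffs (7, 8).
Now find the simultaneous Nash equilibrium.
Player I's best replies: L→B; R→D.
Player 2's best replies: A→L; B→R; C→R; D→R; E→L.
Only (D, R) has each player best-responding; Nash payoffs (7, 8).
Sequential outcome (D, R) coincides with the Nash profile (D, R).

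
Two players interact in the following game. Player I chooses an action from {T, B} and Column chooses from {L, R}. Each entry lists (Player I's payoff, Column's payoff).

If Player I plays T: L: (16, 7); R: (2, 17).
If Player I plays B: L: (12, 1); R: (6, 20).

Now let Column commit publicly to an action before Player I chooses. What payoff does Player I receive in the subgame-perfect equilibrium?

6

Backward induction with Column moving first.
- L → Player I plays T (best of 16, 12); Column gets 7.
- R → Player I plays B (best of 2, 6); Column gets 20.
Column's induced payoffs are 7, 20, so Column commits to R. Subgame-perfect outcome: (B, R) with payoffs (6, 20).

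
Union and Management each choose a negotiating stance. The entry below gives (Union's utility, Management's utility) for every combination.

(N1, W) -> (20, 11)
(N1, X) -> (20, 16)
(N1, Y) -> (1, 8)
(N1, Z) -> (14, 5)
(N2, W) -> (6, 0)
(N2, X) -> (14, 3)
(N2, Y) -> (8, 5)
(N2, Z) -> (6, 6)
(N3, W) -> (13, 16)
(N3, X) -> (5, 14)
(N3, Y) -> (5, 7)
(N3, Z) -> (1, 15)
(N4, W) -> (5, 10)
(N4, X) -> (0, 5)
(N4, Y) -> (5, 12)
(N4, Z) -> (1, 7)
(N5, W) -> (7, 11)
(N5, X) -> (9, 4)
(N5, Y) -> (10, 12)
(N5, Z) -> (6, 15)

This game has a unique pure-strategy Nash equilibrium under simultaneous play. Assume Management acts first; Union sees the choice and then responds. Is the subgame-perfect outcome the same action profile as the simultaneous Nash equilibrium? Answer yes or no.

yes

Backward induction with Management moving first.
- W: BR = N1, leader payoff 11.
- X: BR = N1, leader payoff 16.
- Y: BR = N5, leader payoff 12.
- Z: BR = N1, leader payoff 5.
Management's induced payoffs are 11, 16, 12, 5, so Management commits to X. Subgame-perfect outcome: (N1, X) with payoffs (20, 16).
For the simultaneous game, intersect best replies.
Union's best replies: W→N1; X→N1; Y→N5; Z→N1.
Management's best replies: N1→X; N2→Z; N3→W; N4→Y; N5→Z.
Only (N1, X) has each player best-responding; Nash payoffs (20, 16).
Sequential outcome (N1, X) coincides with the Nash profile (N1, X).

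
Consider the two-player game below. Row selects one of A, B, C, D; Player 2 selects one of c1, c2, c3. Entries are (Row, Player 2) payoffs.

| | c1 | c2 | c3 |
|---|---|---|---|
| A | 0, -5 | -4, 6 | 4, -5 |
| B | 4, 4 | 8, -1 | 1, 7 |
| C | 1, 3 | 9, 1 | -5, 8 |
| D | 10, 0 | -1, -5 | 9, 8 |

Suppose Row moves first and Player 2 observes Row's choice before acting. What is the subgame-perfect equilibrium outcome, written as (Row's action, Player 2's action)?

Solve by backward induction (Row leads).
- A: Player 2 compares -5, 6, -5 and picks c2; Row would get -4.
- B: Player 2 compares 4, -1, 7 and picks c3; Row would get 1.
- C: Player 2 compares 3, 1, 8 and picks c3; Row would get -5.
- D: Player 2 compares 0, -5, 8 and picks c3; Row would get 9.
Row's induced payoffs are -4, 1, -5, 9, so Row commits to D. Subgame-perfect outcome: (D, c3) with payoffs (9, 8).

(D, c3)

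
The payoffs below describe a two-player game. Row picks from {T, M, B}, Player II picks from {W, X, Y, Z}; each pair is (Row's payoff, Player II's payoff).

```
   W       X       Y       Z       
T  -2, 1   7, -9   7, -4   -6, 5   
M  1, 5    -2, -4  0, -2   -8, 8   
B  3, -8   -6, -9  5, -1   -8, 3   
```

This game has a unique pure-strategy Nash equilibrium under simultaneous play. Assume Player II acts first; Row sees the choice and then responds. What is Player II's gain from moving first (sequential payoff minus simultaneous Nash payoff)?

Backward induction with Player II moving first.
- W: Row compares -2, 1, 3 and picks B; Player II would get -8.
- X: Row compares 7, -2, -6 and picks T; Player II would get -9.
- Y: Row compares 7, 0, 5 and picks T; Player II would get -4.
- Z: Row compares -6, -8, -8 and picks T; Player II would get 5.
Player II's induced payoffs are -8, -9, -4, 5, so Player II commits to Z. Subgame-perfect outcome: (T, Z) with payoffs (-6, 5).
Under simultaneous play:
Row's best replies: W→B; X→T; Y→T; Z→T.
Player II's best replies: T→Z; M→Z; B→Z.
The unique mutual best reply is (T, Z), giving (-6, 5).
Player II's commitment gain: 5 − 5 = 0.

0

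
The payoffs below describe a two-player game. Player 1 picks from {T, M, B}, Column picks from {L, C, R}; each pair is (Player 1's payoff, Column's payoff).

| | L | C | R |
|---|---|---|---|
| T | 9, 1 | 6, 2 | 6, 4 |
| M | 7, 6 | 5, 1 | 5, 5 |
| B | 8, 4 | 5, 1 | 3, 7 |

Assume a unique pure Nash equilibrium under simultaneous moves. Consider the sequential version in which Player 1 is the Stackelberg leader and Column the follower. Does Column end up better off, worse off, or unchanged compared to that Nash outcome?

better off

Column best-responds to each possible Player 1 move:
- T → Column plays R (best of 1, 2, 4); Player 1 gets 6.
- M → Column plays L (best of 6, 1, 5); Player 1 gets 7.
- B → Column plays R (best of 4, 1, 7); Player 1 gets 3.
Player 1's induced payoffs are 6, 7, 3, so Player 1 commits to M. Subgame-perfect outcome: (M, L) with payoffs (7, 6).
For the simultaneous game, intersect best replies.
Player 1's best replies: L→T; C→T; R→T.
Column's best replies: T→R; M→L; B→R.
Only (T, R) has each player best-responding; Nash payoffs (6, 4).
Column earns 6 sequentially versus 4 at the Nash outcome: better off.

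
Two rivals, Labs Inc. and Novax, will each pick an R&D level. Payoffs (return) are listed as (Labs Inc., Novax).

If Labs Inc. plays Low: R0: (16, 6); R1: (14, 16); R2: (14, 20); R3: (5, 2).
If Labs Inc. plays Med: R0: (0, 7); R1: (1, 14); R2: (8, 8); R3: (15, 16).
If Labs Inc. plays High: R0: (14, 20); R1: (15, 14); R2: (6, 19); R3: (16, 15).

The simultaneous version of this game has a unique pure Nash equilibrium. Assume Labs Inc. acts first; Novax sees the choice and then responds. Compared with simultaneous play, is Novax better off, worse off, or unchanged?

Work backward from Novax's decision.
- Low → Novax plays R2 (best of 6, 16, 20, 2); Labs Inc. gets 14.
- Med → Novax plays R3 (best of 7, 14, 8, 16); Labs Inc. gets 15.
- High → Novax plays R0 (best of 20, 14, 19, 15); Labs Inc. gets 14.
Among 14, 15, 14, the best is 15 at Med. Subgame-perfect outcome: (Med, R3) with payoffs (15, 16).
Under simultaneous play:
Labs Inc.'s best replies: R0→Low; R1→High; R2→Low; R3→High.
Novax's best replies: Low→R2; Med→R3; High→R0.
Only (Low, R2) has each player best-responding; Nash payoffs (14, 20).
Novax earns 16 sequentially versus 20 at the Nash outcome: worse off.

worse off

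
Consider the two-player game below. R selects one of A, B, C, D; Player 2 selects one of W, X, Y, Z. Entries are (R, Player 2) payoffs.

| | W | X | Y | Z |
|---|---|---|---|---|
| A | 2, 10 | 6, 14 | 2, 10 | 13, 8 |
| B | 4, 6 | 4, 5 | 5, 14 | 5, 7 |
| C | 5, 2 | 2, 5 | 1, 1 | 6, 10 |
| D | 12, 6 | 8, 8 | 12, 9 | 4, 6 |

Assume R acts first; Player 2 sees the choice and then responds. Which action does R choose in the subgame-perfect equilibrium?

D

Solve by backward induction (R leads).
- A → Player 2 plays X (best of 10, 14, 10, 8); R gets 6.
- B → Player 2 plays Y (best of 6, 5, 14, 7); R gets 5.
- C → Player 2 plays Z (best of 2, 5, 1, 10); R gets 6.
- D → Player 2 plays Y (best of 6, 8, 9, 6); R gets 12.
Maximizing over 6, 5, 6, 12, R chooses D. Subgame-perfect outcome: (D, Y) with payoffs (12, 9).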